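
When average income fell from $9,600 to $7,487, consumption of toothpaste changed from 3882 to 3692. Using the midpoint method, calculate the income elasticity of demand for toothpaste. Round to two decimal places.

0.20

%ΔQ = (3692 − 3882)/[(3882+3692)/2] = -190/3787 ≈ -0.0502.
%ΔI = (7,487 − 9,600)/[(9,600+7,487)/2] = -2113/8543.5 ≈ -0.2473.
E_I = %ΔQ/%ΔI ≈ 0.20.
E_I ∈ (0,1): normal good (necessity).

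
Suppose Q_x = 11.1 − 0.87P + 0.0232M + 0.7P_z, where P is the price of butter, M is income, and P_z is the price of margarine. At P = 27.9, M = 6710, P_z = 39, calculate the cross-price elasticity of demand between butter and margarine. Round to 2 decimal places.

First evaluate Q_x: 11.1 − 0.87(27.9) + 0.0232(6710) + 0.7(39) = 11.1 − 24.273 + 155.672 + 27.3 = 169.799.
∂Q_x/∂P_z = +0.7, so E_xy = 0.7·(39/169.799) ≈ 0.16.
E_xy > 0: the goods are substitutes.

0.16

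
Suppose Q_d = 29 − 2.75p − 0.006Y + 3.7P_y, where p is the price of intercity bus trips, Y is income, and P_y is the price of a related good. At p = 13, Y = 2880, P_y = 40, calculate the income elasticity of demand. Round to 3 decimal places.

Evaluating quantity at (p, Y, P_y) gives Q_d = 29 − 2.75(13) − 0.006(2880) + 3.7(40) = 29 − 35.75 − 17.28 + 148 = 123.97.
∂Q_d/∂Y = −0.006, so E_I = -0.006·(2880/123.97) ≈ -0.139.
E_I < 0: inferior good.

-0.139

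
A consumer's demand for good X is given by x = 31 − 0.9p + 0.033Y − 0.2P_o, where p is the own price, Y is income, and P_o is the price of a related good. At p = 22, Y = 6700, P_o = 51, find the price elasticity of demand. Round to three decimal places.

-0.089

Evaluating quantity at (p, Y, P_o) gives x = 31 − 0.9(22) + 0.033(6700) − 0.2(51) = 31 − 19.8 + 221.1 − 10.2 = 222.1.
∂x/∂p = −0.9, so E_p = (−0.9)·(22/222.1) ≈ -0.089.
|E_p| < 1: demand is inelastic.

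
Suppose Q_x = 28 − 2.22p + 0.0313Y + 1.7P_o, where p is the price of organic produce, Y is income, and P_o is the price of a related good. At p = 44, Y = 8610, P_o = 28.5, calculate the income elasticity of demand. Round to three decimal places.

1.086

Q_x = 28 − 2.22(44) + 0.0313(8610) + 1.7(28.5) = 28 − 97.68 + 269.493 + 48.45 = 248.263.
∂Q_x/∂Y = +0.0313, so E_I = 0.0313·(8610/248.263) ≈ 1.086.
E_I > 1: normal good (luxury).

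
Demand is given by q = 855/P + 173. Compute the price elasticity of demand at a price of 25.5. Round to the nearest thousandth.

-0.162

At P = 25.5, q = 206.5294.
dq/dP = −855/P² = −1.3149.
Point elasticity E = (dq/dP)·(P/q) = -1.3149 × 25.5/206.5294 ≈ -0.162.
|E| < 1, so demand is inelastic at this price.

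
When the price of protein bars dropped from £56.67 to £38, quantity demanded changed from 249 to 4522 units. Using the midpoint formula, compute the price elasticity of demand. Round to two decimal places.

-4.54

%Δq = (4522 − 249)/[(249 + 4522)/2] = 4273/2385.5 ≈ 1.7912.
%Δp = (38 − 56.67)/[(56.67 + 38)/2] = -18.67/47.335 ≈ -0.3944.
Arc elasticity E = %Δq/%Δp ≈ 1.7912/-0.3944 ≈ -4.54.
|E| > 1: demand is elastic over this range.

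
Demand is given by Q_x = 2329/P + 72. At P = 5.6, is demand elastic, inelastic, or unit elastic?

At P = 5.6, Q_x = 487.8929.
dQ_x/dP = −2329/P² = −74.2666.
Point elasticity E = (dQ_x/dP)·(P/Q_x) = -74.2666 × 5.6/487.8929 ≈ -0.852.
|E| ≈ 0.852 < 1, so demand is inelastic.

inelastic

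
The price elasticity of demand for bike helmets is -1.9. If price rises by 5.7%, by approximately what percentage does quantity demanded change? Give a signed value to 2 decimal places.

-10.83

%ΔQ ≈ E × %ΔP = (-1.9) × (5.7%) = -10.83%.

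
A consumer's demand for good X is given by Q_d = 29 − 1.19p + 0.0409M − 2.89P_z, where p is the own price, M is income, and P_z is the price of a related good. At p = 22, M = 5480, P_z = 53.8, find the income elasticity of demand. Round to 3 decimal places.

3.136

Evaluating quantity at (p, M, P_z) gives Q_d = 29 − 1.19(22) + 0.0409(5480) − 2.89(53.8) = 29 − 26.18 + 224.132 − 155.482 = 71.47.
∂Q_d/∂M = +0.0409, so E_I = 0.0409·(5480/71.47) ≈ 3.136.
E_I > 1: normal good (luxury).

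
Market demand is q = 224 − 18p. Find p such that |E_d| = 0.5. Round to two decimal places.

4.15

Set −bp/(a − bp) = −0.5 ⇒ bp = 0.5(a − bp) ⇒ bp(1+0.5) = 0.5·a.
p = 0.5·224/(18·1.5) ≈ 4.15.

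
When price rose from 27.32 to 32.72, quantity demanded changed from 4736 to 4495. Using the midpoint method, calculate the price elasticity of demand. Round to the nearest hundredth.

-0.29

%Δq = (4495 − 4736)/[(4736 + 4495)/2] = -241/4615.5 ≈ -0.0522.
%Δp = (32.72 − 27.32)/[(27.32 + 32.72)/2] = 5.4/30.02 ≈ 0.1799.
Arc elasticity E = %Δq/%Δp ≈ -0.0522/0.1799 ≈ -0.29.
|E| < 1: demand is inelastic over this range.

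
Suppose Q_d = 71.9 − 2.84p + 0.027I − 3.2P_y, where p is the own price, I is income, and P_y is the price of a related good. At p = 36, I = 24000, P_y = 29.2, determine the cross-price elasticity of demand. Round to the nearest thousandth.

-0.178

Evaluating quantity at (p, I, P_y) gives Q_d = 71.9 − 2.84(36) + 0.027(24000) − 3.2(29.2) = 71.9 − 102.24 + 648 − 93.44 = 524.22.
∂Q_d/∂P_y = −3.2, so E_xy = -3.2·(29.2/524.22) ≈ -0.178.
E_xy < 0: the goods are complements.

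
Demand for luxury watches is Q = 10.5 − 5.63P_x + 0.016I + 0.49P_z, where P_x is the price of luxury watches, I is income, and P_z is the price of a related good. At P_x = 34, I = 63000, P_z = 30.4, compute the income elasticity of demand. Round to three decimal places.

Evaluating quantity at (P_x, I, P_z) gives Q = 10.5 − 5.63(34) + 0.016(63000) + 0.49(30.4) = 10.5 − 191.42 + 1008 + 14.896 = 841.976.
∂Q/∂I = +0.016, so E_I = 0.016·(63000/841.976) ≈ 1.197.
E_I > 1: normal good (luxury).

1.197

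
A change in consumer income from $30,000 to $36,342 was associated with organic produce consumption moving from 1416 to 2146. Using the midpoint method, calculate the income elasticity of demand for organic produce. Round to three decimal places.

2.144

%ΔQ = (2146 − 1416)/[(1416+2146)/2] = 730/1781 ≈ 0.4099.
%ΔM = (36,342 − 30,000)/[(30,000+36,342)/2] = 6342/33171 ≈ 0.1912.
E_I = %ΔQ/%ΔM ≈ 2.144.
E_I > 1: normal good (luxury).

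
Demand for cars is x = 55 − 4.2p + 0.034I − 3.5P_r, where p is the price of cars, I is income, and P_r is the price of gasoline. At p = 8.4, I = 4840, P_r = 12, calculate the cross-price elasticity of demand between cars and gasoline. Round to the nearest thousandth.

-0.295

First evaluate x: 55 − 4.2(8.4) + 0.034(4840) − 3.5(12) = 55 − 35.28 + 164.56 − 42 = 142.28.
∂x/∂P_r = −3.5, so E_xy = -3.5·(12/142.28) ≈ -0.295.
E_xy < 0: the goods are complements.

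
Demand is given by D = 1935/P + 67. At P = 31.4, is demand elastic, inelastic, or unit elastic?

At P = 31.4, D = 128.6242.
dD/dP = −1935/P² = −1.9626.
Point elasticity E = (dD/dP)·(P/D) = -1.9626 × 31.4/128.6242 ≈ -0.479.
|E| ≈ 0.479 < 1, so demand is inelastic.

inelastic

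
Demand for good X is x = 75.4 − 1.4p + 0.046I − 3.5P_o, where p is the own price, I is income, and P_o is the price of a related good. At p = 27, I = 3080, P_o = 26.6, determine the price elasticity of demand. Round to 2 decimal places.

-0.44

First evaluate x: 75.4 − 1.4(27) + 0.046(3080) − 3.5(26.6) = 75.4 − 37.8 + 141.68 − 93.1 = 86.18.
∂x/∂p = −1.4, so E_p = (−1.4)·(27/86.18) ≈ -0.44.
|E_p| < 1: demand is inelastic.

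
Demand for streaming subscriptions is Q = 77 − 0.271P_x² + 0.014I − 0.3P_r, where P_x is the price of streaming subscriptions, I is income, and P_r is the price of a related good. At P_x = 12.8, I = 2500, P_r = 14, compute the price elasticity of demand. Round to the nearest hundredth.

-1.40

Evaluating quantity at (P_x, I, P_r) gives Q = 77 − 0.271(12.8)² + 0.014(2500) − 0.3(14) = 77 − 44.4006 + 35 − 4.2 = 63.3994.
∂Q/∂P_x = −2·0.271·P_x = -6.9376, so E_p = -6.9376·(12.8/63.3994) ≈ -1.40.
|E_p| > 1: demand is elastic.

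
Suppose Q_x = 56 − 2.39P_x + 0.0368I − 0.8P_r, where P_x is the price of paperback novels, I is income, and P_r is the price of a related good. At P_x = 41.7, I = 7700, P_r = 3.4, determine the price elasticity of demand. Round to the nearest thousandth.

At the given point, Q_x = 56 − 2.39(41.7) + 0.0368(7700) − 0.8(3.4) = 56 − 99.663 + 283.36 − 2.72 = 236.977.
∂Q_x/∂P_x = −2.39, so E_p = (−2.39)·(41.7/236.977) ≈ -0.421.
|E_p| < 1: demand is inelastic.

-0.421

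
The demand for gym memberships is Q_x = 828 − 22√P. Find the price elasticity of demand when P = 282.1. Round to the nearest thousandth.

At P = 282.1, Q_x = 458.4917.
dQ_x/dP = −22/(2√P) = −22/(2·16.7958).
Point elasticity E = (dQ_x/dP)·(P/Q_x) = -0.6549 × 282.1/458.4917 ≈ -0.403.
|E| < 1, so demand is inelastic at this price.

-0.403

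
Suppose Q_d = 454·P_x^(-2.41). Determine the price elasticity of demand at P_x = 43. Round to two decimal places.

For a Cobb–Douglas (constant-elasticity) form Q_d = A·P_x^α·…, the elasticity with respect to P_x equals the exponent α at every point.
Here the exponent on P_x is -2.41, so the price elasticity of demand is -2.41.

-2.41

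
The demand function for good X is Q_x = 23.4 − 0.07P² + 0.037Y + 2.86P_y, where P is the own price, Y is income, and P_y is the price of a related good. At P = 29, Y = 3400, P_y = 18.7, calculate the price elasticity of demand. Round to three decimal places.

Substituting, Q_x = 23.4 − 0.07(29)² + 0.037(3400) + 2.86(18.7) = 23.4 − 58.87 + 125.8 + 53.482 = 143.812.
∂Q_x/∂P = −2·0.07·P = -4.06, so E_p = -4.06·(29/143.812) ≈ -0.819.
|E_p| < 1: demand is inelastic.

-0.819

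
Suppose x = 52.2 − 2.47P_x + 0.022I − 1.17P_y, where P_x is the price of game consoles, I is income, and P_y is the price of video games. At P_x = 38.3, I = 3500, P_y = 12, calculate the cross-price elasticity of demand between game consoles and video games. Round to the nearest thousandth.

-0.683

x = 52.2 − 2.47(38.3) + 0.022(3500) − 1.17(12) = 52.2 − 94.601 + 77 − 14.04 = 20.559.
∂x/∂P_y = −1.17, so E_xy = -1.17·(12/20.559) ≈ -0.683.
E_xy < 0: the goods are complements.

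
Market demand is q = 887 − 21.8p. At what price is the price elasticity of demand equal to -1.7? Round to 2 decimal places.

Set −bp/(a − bp) = −1.7 ⇒ bp = 1.7(a − bp) ⇒ bp(1+1.7) = 1.7·a.
p = 1.7·887/(21.8·2.7) ≈ 25.62.

25.62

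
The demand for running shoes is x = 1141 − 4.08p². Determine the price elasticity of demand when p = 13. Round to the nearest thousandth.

-3.054

At p = 13, x = 451.48.
dx/dp = −2·4.08·p = −106.08.
Point elasticity E = (dx/dp)·(p/x) = -106.08 × 13/451.48 ≈ -3.054.
|E| > 1, so demand is elastic at this price.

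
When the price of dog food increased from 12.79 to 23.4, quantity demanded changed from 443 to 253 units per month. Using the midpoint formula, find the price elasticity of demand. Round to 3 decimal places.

%ΔQ = (253 − 443)/[(443 + 253)/2] = -190/348 ≈ -0.5460.
%Δp = (23.4 − 12.79)/[(12.79 + 23.4)/2] = 10.61/18.095 ≈ 0.5863.
Arc elasticity E = %ΔQ/%Δp ≈ -0.5460/0.5863 ≈ -0.931.
|E| < 1: demand is inelastic over this range.

-0.931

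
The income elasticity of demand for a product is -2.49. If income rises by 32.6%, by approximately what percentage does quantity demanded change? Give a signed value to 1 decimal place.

%ΔQ ≈ E × %ΔI = (-2.49) × (32.6%) ≈ -81.2%.

-81.2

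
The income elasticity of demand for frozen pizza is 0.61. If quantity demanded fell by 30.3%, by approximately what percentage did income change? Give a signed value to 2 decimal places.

-49.67

%ΔQ ≈ E × %ΔI ⇒ %ΔI = %ΔQ / E = (-30.3%)/(0.61) ≈ -49.67%.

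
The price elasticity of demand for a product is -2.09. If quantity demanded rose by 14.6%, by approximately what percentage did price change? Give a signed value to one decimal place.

-7.0

%ΔQ ≈ E × %ΔP ⇒ %ΔP = %ΔQ / E = (14.6%)/(-2.09) ≈ -7.0%.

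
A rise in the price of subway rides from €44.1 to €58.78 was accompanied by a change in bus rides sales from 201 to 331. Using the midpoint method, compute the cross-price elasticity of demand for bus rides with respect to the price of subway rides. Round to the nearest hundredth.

%ΔQ_x = (331 − 201)/[(201+331)/2] = 130/266 ≈ 0.4887.
%ΔP_y = (58.78 − 44.1)/[(44.1+58.78)/2] ≈ 0.2854.
E_xy = 0.4887/0.2854 ≈ 1.71.
E_xy > 0, so bus rides and subway rides are substitutes.

1.71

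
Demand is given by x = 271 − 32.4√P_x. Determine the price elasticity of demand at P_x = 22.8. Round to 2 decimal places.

-0.67

At P_x = 22.8, x = 116.2921.
dx/dP_x = −32.4/(2√P_x) = −32.4/(2·4.7749).
Point elasticity E = (dx/dP_x)·(P_x/x) = -3.3927 × 22.8/116.2921 ≈ -0.67.
|E| < 1, so demand is inelastic at this price.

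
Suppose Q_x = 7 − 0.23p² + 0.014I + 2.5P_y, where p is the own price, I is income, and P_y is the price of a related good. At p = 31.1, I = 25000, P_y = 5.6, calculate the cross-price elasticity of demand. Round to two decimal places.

0.09

Substituting, Q_x = 7 − 0.23(31.1)² + 0.014(25000) + 2.5(5.6) = 7 − 222.4583 + 350 + 14 = 148.5417.
∂Q_x/∂P_y = +2.5, so E_xy = 2.5·(5.6/148.5417) ≈ 0.09.
E_xy > 0: the goods are substitutes.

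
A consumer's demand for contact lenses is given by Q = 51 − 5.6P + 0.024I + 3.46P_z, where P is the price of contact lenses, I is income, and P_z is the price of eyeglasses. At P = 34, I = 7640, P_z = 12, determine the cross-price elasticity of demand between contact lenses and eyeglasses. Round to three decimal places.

Evaluating quantity at (P, I, P_z) gives Q = 51 − 5.6(34) + 0.024(7640) + 3.46(12) = 51 − 190.4 + 183.36 + 41.52 = 85.48.
∂Q/∂P_z = +3.46, so E_xy = 3.46·(12/85.48) ≈ 0.486.
E_xy > 0: the goods are substitutes.

0.486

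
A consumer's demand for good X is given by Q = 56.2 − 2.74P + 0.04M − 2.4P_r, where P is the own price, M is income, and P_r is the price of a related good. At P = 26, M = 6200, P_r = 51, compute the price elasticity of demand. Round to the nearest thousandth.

Substituting, Q = 56.2 − 2.74(26) + 0.04(6200) − 2.4(51) = 56.2 − 71.24 + 248 − 122.4 = 110.56.
∂Q/∂P = −2.74, so E_p = (−2.74)·(26/110.56) ≈ -0.644.
|E_p| < 1: demand is inelastic.

-0.644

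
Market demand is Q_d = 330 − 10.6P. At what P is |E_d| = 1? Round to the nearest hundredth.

15.57

For linear demand Q_d = a − bP, E = −bP/(a − bP). |E| = 1 ⇒ bP = a − bP ⇒ P = a/(2b).
P = 330/(2·10.6) ≈ 15.57.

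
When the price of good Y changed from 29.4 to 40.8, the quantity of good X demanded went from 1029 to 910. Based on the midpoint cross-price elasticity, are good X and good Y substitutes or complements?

%ΔQ_x = (910 − 1029)/[(1029+910)/2] = -119/969.5 ≈ -0.1227.
%ΔP_y = (40.8 − 29.4)/[(29.4+40.8)/2] ≈ 0.3248.
E_xy = -0.1227/0.3248 ≈ -0.378.
E_xy < 0, so the goods are complements.

complements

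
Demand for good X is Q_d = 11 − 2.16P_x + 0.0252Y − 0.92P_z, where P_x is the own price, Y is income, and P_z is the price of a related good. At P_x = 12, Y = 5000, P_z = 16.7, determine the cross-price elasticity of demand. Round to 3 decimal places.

First evaluate Q_d: 11 − 2.16(12) + 0.0252(5000) − 0.92(16.7) = 11 − 25.92 + 126 − 15.364 = 95.716.
∂Q_d/∂P_z = −0.92, so E_xy = -0.92·(16.7/95.716) ≈ -0.161.
E_xy < 0: the goods are complements.

-0.161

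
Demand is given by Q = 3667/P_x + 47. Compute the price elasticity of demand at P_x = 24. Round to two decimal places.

-0.76

At P_x = 24, Q = 199.7917.
dQ/dP_x = −3667/P_x² = −6.3663.
Point elasticity E = (dQ/dP_x)·(P_x/Q) = -6.3663 × 24/199.7917 ≈ -0.76.
|E| < 1, so demand is inelastic at this price.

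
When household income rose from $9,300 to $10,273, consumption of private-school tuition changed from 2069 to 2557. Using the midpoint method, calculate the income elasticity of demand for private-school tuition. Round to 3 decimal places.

2.122

%ΔQ = (2557 − 2069)/[(2069+2557)/2] = 488/2313 ≈ 0.2110.
%ΔY = (10,273 − 9,300)/[(9,300+10,273)/2] = 973/9786.5 ≈ 0.0994.
E_I = %ΔQ/%ΔY ≈ 2.122.
E_I > 1: normal good (luxury).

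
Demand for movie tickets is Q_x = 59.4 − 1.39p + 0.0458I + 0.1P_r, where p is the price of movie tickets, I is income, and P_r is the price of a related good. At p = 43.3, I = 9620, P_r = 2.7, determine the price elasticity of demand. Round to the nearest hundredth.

Evaluating quantity at (p, I, P_r) gives Q_x = 59.4 − 1.39(43.3) + 0.0458(9620) + 0.1(2.7) = 59.4 − 60.187 + 440.596 + 0.27 = 440.079.
∂Q_x/∂p = −1.39, so E_p = (−1.39)·(43.3/440.079) ≈ -0.14.
|E_p| < 1: demand is inelastic.

-0.14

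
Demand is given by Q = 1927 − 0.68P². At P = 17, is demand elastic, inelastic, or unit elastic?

inelastic

At P = 17, Q = 1730.48.
dQ/dP = −2·0.68·P = −23.12.
Point elasticity E = (dQ/dP)·(P/Q) = -23.12 × 17/1730.48 ≈ -0.227.
|E| ≈ 0.227 < 1, so demand is inelastic.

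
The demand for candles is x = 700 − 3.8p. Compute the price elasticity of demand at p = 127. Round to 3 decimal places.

-2.220

At p = 127, x = 217.4.
dx/dp = −3.8.
Point elasticity E = (dx/dp)·(p/x) = -3.8 × 127/217.4 ≈ -2.220.
|E| > 1, so demand is elastic at this price.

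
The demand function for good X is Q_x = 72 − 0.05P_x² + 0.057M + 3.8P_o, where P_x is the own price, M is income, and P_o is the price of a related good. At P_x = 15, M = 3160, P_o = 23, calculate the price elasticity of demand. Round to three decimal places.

Evaluating quantity at (P_x, M, P_o) gives Q_x = 72 − 0.05(15)² + 0.057(3160) + 3.8(23) = 72 − 11.25 + 180.12 + 87.4 = 328.27.
∂Q_x/∂P_x = −2·0.05·P_x = -1.5, so E_p = -1.5·(15/328.27) ≈ -0.069.
|E_p| < 1: demand is inelastic.

-0.069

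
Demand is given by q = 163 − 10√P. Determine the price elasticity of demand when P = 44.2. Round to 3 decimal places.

At P = 44.2, q = 96.5169.
dq/dP = −10/(2√P) = −10/(2·6.6483).
Point elasticity E = (dq/dP)·(P/q) = -0.7521 × 44.2/96.5169 ≈ -0.344.
|E| < 1, so demand is inelastic at this price.

-0.344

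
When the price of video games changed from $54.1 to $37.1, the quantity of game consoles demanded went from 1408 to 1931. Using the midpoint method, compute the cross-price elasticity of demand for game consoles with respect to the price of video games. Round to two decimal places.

-0.84

%ΔQ_x = (1931 − 1408)/[(1408+1931)/2] = 523/1669.5 ≈ 0.3133.
%ΔP_y = (37.1 − 54.1)/[(54.1+37.1)/2] ≈ -0.3728.
E_xy = 0.3133/-0.3728 ≈ -0.84.
E_xy < 0, so game consoles and video games are complements.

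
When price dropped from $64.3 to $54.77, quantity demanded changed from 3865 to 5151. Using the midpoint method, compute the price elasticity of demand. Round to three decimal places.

%ΔQ = (5151 − 3865)/[(3865 + 5151)/2] = 1286/4508 ≈ 0.2853.
%ΔP = (54.77 − 64.3)/[(64.3 + 54.77)/2] = -9.53/59.535 ≈ -0.1601.
Arc elasticity E = %ΔQ/%ΔP ≈ 0.2853/-0.1601 ≈ -1.782.
|E| > 1: demand is elastic over this range.

-1.782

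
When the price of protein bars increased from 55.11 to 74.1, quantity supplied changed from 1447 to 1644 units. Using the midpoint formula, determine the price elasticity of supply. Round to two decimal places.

0.43

%ΔQ = (1644 − 1447)/[(1447 + 1644)/2] = 197/1545.5 ≈ 0.1275.
%ΔP = (74.1 − 55.11)/[(55.11 + 74.1)/2] = 18.99/64.605 ≈ 0.2939.
Arc elasticity E = %ΔQ/%ΔP ≈ 0.1275/0.2939 ≈ 0.43.
|E| < 1: supply is inelastic over this range.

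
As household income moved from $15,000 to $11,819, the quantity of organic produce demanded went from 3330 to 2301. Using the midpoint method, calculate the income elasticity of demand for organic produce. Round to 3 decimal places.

%ΔQ = (2301 − 3330)/[(3330+2301)/2] = -1029/2815.5 ≈ -0.3655.
%ΔI = (11,819 − 15,000)/[(15,000+11,819)/2] = -3181/13409.5 ≈ -0.2372.
E_I = %ΔQ/%ΔI ≈ 1.541.
E_I > 1: normal good (luxury).

1.541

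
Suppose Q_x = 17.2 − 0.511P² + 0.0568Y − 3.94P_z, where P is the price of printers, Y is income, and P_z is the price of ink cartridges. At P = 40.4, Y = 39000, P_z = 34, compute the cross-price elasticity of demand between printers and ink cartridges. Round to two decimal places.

-0.11

First evaluate Q_x: 17.2 − 0.511(40.4)² + 0.0568(39000) − 3.94(34) = 17.2 − 834.0338 + 2215.2 − 133.96 = 1264.4062.
∂Q_x/∂P_z = −3.94, so E_xy = -3.94·(34/1264.4062) ≈ -0.11.
E_xy < 0: the goods are complements.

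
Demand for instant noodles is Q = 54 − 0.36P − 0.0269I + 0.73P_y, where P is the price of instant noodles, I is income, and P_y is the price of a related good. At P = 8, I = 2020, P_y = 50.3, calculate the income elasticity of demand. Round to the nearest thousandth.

Substituting, Q = 54 − 0.36(8) − 0.0269(2020) + 0.73(50.3) = 54 − 2.88 − 54.338 + 36.719 = 33.501.
∂Q/∂I = −0.0269, so E_I = -0.0269·(2020/33.501) ≈ -1.622.
E_I < 0: inferior good.

-1.622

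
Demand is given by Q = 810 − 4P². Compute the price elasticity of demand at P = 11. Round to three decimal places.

-2.969

At P = 11, Q = 326.
dQ/dP = −2·4·P = −88.
Point elasticity E = (dQ/dP)·(P/Q) = -88 × 11/326 ≈ -2.969.
|E| > 1, so demand is elastic at this price.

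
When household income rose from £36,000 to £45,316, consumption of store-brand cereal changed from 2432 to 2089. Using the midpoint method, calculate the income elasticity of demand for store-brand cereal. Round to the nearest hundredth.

%ΔQ = (2089 − 2432)/[(2432+2089)/2] = -343/2260.5 ≈ -0.1517.
%ΔY = (45,316 − 36,000)/[(36,000+45,316)/2] = 9316/40658 ≈ 0.2291.
E_I = %ΔQ/%ΔY ≈ -0.66.
E_I < 0: inferior good.

-0.66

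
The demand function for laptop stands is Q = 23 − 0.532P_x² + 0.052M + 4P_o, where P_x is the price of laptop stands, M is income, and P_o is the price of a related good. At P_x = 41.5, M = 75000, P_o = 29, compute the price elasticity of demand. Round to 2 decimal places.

-0.59

First evaluate Q: 23 − 0.532(41.5)² + 0.052(75000) + 4(29) = 23 − 916.237 + 3900 + 116 = 3122.763.
∂Q/∂P_x = −2·0.532·P_x = -44.156, so E_p = -44.156·(41.5/3122.763) ≈ -0.59.
|E_p| < 1: demand is inelastic.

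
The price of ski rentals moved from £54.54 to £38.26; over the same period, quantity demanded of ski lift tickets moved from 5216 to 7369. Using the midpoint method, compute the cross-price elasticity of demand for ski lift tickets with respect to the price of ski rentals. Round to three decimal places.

-0.975

%ΔQ_x = (7369 − 5216)/[(5216+7369)/2] = 2153/6292.5 ≈ 0.3422.
%ΔP_y = (38.26 − 54.54)/[(54.54+38.26)/2] ≈ -0.3509.
E_xy = 0.3422/-0.3509 ≈ -0.975.
E_xy < 0, so ski lift tickets and ski rentals are complements.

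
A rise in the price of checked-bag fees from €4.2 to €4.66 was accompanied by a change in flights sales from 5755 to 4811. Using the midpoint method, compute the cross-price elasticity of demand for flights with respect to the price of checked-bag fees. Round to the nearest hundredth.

-1.72

%ΔQ_x = (4811 − 5755)/[(5755+4811)/2] = -944/5283 ≈ -0.1787.
%ΔP_y = (4.66 − 4.2)/[(4.2+4.66)/2] ≈ 0.1038.
E_xy = -0.1787/0.1038 ≈ -1.72.
E_xy < 0, so flights and checked-bag fees are complements.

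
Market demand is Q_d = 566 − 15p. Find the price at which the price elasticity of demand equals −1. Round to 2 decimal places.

18.87

For linear demand Q_d = a − bp, E = −bp/(a − bp). |E| = 1 ⇒ bp = a − bp ⇒ p = a/(2b).
p = 566/(2·15) ≈ 18.87.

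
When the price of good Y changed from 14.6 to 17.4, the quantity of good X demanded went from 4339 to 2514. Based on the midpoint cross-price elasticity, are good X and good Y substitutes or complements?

%ΔQ_x = (2514 − 4339)/[(4339+2514)/2] = -1825/3426.5 ≈ -0.5326.
%ΔP_y = (17.4 − 14.6)/[(14.6+17.4)/2] ≈ 0.1750.
E_xy = -0.5326/0.1750 ≈ -3.044.
E_xy < 0, so the goods are complements.

complements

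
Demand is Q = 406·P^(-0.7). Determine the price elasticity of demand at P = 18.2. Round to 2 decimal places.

-0.70

For a Cobb–Douglas (constant-elasticity) form Q = A·P^α·…, the elasticity with respect to P equals the exponent α at every point.
Here the exponent on P is -0.7, so the price elasticity of demand is -0.70.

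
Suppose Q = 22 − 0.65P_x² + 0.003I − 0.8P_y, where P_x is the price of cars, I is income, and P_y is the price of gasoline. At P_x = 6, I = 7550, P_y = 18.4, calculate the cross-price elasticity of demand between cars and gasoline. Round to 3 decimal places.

-2.254

First evaluate Q: 22 − 0.65(6)² + 0.003(7550) − 0.8(18.4) = 22 − 23.4 + 22.65 − 14.72 = 6.53.
∂Q/∂P_y = −0.8, so E_xy = -0.8·(18.4/6.53) ≈ -2.254.
E_xy < 0: the goods are complements.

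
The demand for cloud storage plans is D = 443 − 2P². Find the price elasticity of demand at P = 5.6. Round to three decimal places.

-0.330

At P = 5.6, D = 380.28.
dD/dP = −2·2·P = −22.4.
Point elasticity E = (dD/dP)·(P/D) = -22.4 × 5.6/380.28 ≈ -0.330.
|E| < 1, so demand is inelastic at this price.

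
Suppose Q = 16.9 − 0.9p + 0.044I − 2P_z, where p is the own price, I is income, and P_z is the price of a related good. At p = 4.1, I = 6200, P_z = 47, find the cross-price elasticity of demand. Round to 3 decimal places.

-0.490

At the given point, Q = 16.9 − 0.9(4.1) + 0.044(6200) − 2(47) = 16.9 − 3.69 + 272.8 − 94 = 192.01.
∂Q/∂P_z = −2, so E_xy = -2·(47/192.01) ≈ -0.490.
E_xy < 0: the goods are complements.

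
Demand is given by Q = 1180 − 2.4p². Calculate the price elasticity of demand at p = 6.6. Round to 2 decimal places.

At p = 6.6, Q = 1075.456.
dQ/dp = −2·2.4·p = −31.68.
Point elasticity E = (dQ/dp)·(p/Q) = -31.68 × 6.6/1075.456 ≈ -0.19.
|E| < 1, so demand is inelastic at this price.

-0.19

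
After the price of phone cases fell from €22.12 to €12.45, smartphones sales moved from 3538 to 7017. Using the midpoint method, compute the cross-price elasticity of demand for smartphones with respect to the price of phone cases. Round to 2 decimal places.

%ΔQ_x = (7017 − 3538)/[(3538+7017)/2] = 3479/5277.5 ≈ 0.6592.
%ΔP_y = (12.45 − 22.12)/[(22.12+12.45)/2] ≈ -0.5594.
E_xy = 0.6592/-0.5594 ≈ -1.18.
E_xy < 0, so smartphones and phone cases are complements.

-1.18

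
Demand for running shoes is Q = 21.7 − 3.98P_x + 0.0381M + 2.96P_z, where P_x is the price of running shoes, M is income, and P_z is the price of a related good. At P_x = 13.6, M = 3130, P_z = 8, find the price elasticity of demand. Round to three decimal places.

Evaluating quantity at (P_x, M, P_z) gives Q = 21.7 − 3.98(13.6) + 0.0381(3130) + 2.96(8) = 21.7 − 54.128 + 119.253 + 23.68 = 110.505.
∂Q/∂P_x = −3.98, so E_p = (−3.98)·(13.6/110.505) ≈ -0.490.
|E_p| < 1: demand is inelastic.

-0.490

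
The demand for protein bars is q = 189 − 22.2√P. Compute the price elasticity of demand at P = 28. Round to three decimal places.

At P = 28, q = 71.5286.
dq/dP = −22.2/(2√P) = −22.2/(2·5.2915).
Point elasticity E = (dq/dP)·(P/q) = -2.0977 × 28/71.5286 ≈ -0.821.
|E| < 1, so demand is inelastic at this price.

-0.821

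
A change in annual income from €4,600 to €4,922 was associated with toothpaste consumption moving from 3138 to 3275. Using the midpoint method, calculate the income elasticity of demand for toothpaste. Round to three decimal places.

0.632

%ΔQ = (3275 − 3138)/[(3138+3275)/2] = 137/3206.5 ≈ 0.0427.
%ΔY = (4,922 − 4,600)/[(4,600+4,922)/2] = 322/4761 ≈ 0.0676.
E_I = %ΔQ/%ΔY ≈ 0.632.
E_I ∈ (0,1): normal good (necessity).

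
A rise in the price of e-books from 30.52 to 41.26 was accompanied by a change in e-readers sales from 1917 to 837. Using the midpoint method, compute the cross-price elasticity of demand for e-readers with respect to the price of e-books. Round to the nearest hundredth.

%ΔQ_x = (837 − 1917)/[(1917+837)/2] = -1080/1377 ≈ -0.7843.
%ΔP_y = (41.26 − 30.52)/[(30.52+41.26)/2] ≈ 0.2992.
E_xy = -0.7843/0.2992 ≈ -2.62.
E_xy < 0, so e-readers and e-books are complements.

-2.62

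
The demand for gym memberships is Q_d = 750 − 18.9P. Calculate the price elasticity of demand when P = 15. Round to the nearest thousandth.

-0.608

At P = 15, Q_d = 466.5.
dQ_d/dP = −18.9.
Point elasticity E = (dQ_d/dP)·(P/Q_d) = -18.9 × 15/466.5 ≈ -0.608.
|E| < 1, so demand is inelastic at this price.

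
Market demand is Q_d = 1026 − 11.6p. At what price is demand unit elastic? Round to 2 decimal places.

For linear demand Q_d = a − bp, E = −bp/(a − bp). |E| = 1 ⇒ bp = a − bp ⇒ p = a/(2b).
p = 1026/(2·11.6) ≈ 44.22.

44.22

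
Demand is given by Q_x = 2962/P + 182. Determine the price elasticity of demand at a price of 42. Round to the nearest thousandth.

At P = 42, Q_x = 252.5238.
dQ_x/dP = −2962/P² = −1.6791.
Point elasticity E = (dQ_x/dP)·(P/Q_x) = -1.6791 × 42/252.5238 ≈ -0.279.
|E| < 1, so demand is inelastic at this price.

-0.279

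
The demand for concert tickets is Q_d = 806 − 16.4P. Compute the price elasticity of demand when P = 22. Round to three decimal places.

At P = 22, Q_d = 445.2.
dQ_d/dP = −16.4.
Point elasticity E = (dQ_d/dP)·(P/Q_d) = -16.4 × 22/445.2 ≈ -0.810.
|E| < 1, so demand is inelastic at this price.

-0.810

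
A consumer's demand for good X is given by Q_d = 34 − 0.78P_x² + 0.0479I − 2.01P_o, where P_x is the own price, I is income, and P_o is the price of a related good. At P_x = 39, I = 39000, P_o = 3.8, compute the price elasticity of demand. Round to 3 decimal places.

At the given point, Q_d = 34 − 0.78(39)² + 0.0479(39000) − 2.01(3.8) = 34 − 1186.38 + 1868.1 − 7.638 = 708.082.
∂Q_d/∂P_x = −2·0.78·P_x = -60.84, so E_p = -60.84·(39/708.082) ≈ -3.351.
|E_p| > 1: demand is elastic.

-3.351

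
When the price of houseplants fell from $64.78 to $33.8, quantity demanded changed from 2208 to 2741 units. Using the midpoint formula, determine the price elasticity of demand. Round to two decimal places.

-0.34

%Δq = (2741 − 2208)/[(2208 + 2741)/2] = 533/2474.5 ≈ 0.2154.
%Δp = (33.8 − 64.78)/[(64.78 + 33.8)/2] = -30.98/49.29 ≈ -0.6285.
Arc elasticity E = %Δq/%Δp ≈ 0.2154/-0.6285 ≈ -0.34.
|E| < 1: demand is inelastic over this range.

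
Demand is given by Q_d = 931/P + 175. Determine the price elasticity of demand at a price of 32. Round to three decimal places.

-0.143

At P = 32, Q_d = 204.0938.
dQ_d/dP = −931/P² = −0.9092.
Point elasticity E = (dQ_d/dP)·(P/Q_d) = -0.9092 × 32/204.0938 ≈ -0.143.
|E| < 1, so demand is inelastic at this price.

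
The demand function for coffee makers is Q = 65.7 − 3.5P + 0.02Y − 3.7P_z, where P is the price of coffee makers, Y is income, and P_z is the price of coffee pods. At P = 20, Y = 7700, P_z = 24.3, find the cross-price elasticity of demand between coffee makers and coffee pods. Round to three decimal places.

Substituting, Q = 65.7 − 3.5(20) + 0.02(7700) − 3.7(24.3) = 65.7 − 70 + 154 − 89.91 = 59.79.
∂Q/∂P_z = −3.7, so E_xy = -3.7·(24.3/59.79) ≈ -1.504.
E_xy < 0: the goods are complements.

-1.504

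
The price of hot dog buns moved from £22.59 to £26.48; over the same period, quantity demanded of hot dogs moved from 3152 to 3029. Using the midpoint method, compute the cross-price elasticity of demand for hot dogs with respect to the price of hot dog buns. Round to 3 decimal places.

%ΔQ_x = (3029 − 3152)/[(3152+3029)/2] = -123/3090.5 ≈ -0.0398.
%ΔP_y = (26.48 − 22.59)/[(22.59+26.48)/2] ≈ 0.1585.
E_xy = -0.0398/0.1585 ≈ -0.251.
E_xy < 0, so hot dogs and hot dog buns are complements.

-0.251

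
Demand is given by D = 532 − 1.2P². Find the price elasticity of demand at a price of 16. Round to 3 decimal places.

At P = 16, D = 224.8.
dD/dP = −2·1.2·P = −38.4.
Point elasticity E = (dD/dP)·(P/D) = -38.4 × 16/224.8 ≈ -2.733.
|E| > 1, so demand is elastic at this price.

-2.733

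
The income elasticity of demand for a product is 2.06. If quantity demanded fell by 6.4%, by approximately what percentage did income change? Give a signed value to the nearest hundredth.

%ΔQ ≈ E × %ΔI ⇒ %ΔI = %ΔQ / E = (-6.4%)/(2.06) ≈ -3.11%.

-3.11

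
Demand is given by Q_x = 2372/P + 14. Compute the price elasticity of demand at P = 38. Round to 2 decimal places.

-0.82

At P = 38, Q_x = 76.4211.
dQ_x/dP = −2372/P² = −1.6427.
Point elasticity E = (dQ_x/dP)·(P/Q_x) = -1.6427 × 38/76.4211 ≈ -0.82.
|E| < 1, so demand is inelastic at this price.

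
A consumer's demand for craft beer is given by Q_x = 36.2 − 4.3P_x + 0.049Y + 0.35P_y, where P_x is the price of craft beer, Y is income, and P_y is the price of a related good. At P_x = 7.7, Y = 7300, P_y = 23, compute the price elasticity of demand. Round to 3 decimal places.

-0.090

Evaluating quantity at (P_x, Y, P_y) gives Q_x = 36.2 − 4.3(7.7) + 0.049(7300) + 0.35(23) = 36.2 − 33.11 + 357.7 + 8.05 = 368.84.
∂Q_x/∂P_x = −4.3, so E_p = (−4.3)·(7.7/368.84) ≈ -0.090.
|E_p| < 1: demand is inelastic.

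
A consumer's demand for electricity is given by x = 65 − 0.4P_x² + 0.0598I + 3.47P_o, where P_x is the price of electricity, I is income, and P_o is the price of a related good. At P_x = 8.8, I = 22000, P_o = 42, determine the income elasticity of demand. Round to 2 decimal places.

x = 65 − 0.4(8.8)² + 0.0598(22000) + 3.47(42) = 65 − 30.976 + 1315.6 + 145.74 = 1495.364.
∂x/∂I = +0.0598, so E_I = 0.0598·(22000/1495.364) ≈ 0.88.
E_I ∈ (0,1): normal good (necessity).

0.88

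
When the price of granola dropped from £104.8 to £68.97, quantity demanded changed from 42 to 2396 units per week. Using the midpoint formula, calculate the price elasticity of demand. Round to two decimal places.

%Δq = (2396 − 42)/[(42 + 2396)/2] = 2354/1219 ≈ 1.9311.
%ΔP = (68.97 − 104.8)/[(104.8 + 68.97)/2] = -35.83/86.885 ≈ -0.4124.
Arc elasticity E = %Δq/%ΔP ≈ 1.9311/-0.4124 ≈ -4.68.
|E| > 1: demand is elastic over this range.

-4.68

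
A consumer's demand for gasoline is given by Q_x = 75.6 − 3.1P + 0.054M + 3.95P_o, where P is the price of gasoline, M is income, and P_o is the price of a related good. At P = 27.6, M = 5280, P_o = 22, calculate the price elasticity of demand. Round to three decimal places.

-0.236

At the given point, Q_x = 75.6 − 3.1(27.6) + 0.054(5280) + 3.95(22) = 75.6 − 85.56 + 285.12 + 86.9 = 362.06.
∂Q_x/∂P = −3.1, so E_p = (−3.1)·(27.6/362.06) ≈ -0.236.
|E_p| < 1: demand is inelastic.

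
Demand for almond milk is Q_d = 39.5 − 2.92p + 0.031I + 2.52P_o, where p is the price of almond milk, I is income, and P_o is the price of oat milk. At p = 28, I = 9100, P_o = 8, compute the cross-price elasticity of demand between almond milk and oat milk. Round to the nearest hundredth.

First evaluate Q_d: 39.5 − 2.92(28) + 0.031(9100) + 2.52(8) = 39.5 − 81.76 + 282.1 + 20.16 = 260.
∂Q_d/∂P_o = +2.52, so E_xy = 2.52·(8/260) ≈ 0.08.
E_xy > 0: the goods are substitutes.

0.08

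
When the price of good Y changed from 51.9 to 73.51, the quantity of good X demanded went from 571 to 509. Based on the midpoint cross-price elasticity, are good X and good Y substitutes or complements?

complements

%ΔQ_x = (509 − 571)/[(571+509)/2] = -62/540 ≈ -0.1148.
%ΔP_y = (73.51 − 51.9)/[(51.9+73.51)/2] ≈ 0.3446.
E_xy = -0.1148/0.3446 ≈ -0.333.
E_xy < 0, so the goods are complements.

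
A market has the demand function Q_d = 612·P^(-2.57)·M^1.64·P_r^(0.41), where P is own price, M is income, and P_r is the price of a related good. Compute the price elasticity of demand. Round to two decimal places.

For a Cobb–Douglas (constant-elasticity) form Q_d = A·P^α·…, the elasticity with respect to P equals the exponent α at every point.
Here the exponent on P is -2.57, so the price elasticity of demand is -2.57.

-2.57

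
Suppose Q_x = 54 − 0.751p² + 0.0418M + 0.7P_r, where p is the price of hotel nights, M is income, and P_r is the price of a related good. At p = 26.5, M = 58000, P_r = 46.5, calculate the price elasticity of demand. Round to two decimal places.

At the given point, Q_x = 54 − 0.751(26.5)² + 0.0418(58000) + 0.7(46.5) = 54 − 527.3898 + 2424.4 + 32.55 = 1983.5603.
∂Q_x/∂p = −2·0.751·p = -39.803, so E_p = -39.803·(26.5/1983.5603) ≈ -0.53.
|E_p| < 1: demand is inelastic.

-0.53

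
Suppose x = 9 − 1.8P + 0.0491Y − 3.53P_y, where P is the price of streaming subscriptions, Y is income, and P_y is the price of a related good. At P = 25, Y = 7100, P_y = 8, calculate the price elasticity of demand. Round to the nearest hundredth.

x = 9 − 1.8(25) + 0.0491(7100) − 3.53(8) = 9 − 45 + 348.61 − 28.24 = 284.37.
∂x/∂P = −1.8, so E_p = (−1.8)·(25/284.37) ≈ -0.16.
|E_p| < 1: demand is inelastic.

-0.16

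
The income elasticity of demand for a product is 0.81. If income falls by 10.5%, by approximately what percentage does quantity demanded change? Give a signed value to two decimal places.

%ΔQ ≈ E × %ΔI = (0.81) × (-10.5%) ≈ -8.51%.

-8.51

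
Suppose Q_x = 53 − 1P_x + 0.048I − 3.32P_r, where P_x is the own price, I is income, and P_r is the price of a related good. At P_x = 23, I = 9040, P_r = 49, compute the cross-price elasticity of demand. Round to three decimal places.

-0.540

First evaluate Q_x: 53 − 1(23) + 0.048(9040) − 3.32(49) = 53 − 23 + 433.92 − 162.68 = 301.24.
∂Q_x/∂P_r = −3.32, so E_xy = -3.32·(49/301.24) ≈ -0.540.
E_xy < 0: the goods are complements.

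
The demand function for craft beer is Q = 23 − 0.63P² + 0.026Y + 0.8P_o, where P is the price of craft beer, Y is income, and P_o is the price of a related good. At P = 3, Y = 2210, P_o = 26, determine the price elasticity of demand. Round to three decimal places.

-0.119

Evaluating quantity at (P, Y, P_o) gives Q = 23 − 0.63(3)² + 0.026(2210) + 0.8(26) = 23 − 5.67 + 57.46 + 20.8 = 95.59.
∂Q/∂P = −2·0.63·P = -3.78, so E_p = -3.78·(3/95.59) ≈ -0.119.
|E_p| < 1: demand is inelastic.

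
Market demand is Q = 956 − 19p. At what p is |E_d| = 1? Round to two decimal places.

25.16

For linear demand Q = a − bp, E = −bp/(a − bp). |E| = 1 ⇒ bp = a − bp ⇒ p = a/(2b).
p = 956/(2·19) ≈ 25.16.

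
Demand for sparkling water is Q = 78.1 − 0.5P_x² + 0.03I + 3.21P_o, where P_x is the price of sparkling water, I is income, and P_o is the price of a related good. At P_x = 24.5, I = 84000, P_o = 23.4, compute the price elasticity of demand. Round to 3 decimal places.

Substituting, Q = 78.1 − 0.5(24.5)² + 0.03(84000) + 3.21(23.4) = 78.1 − 300.125 + 2520 + 75.114 = 2373.089.
∂Q/∂P_x = −2·0.5·P_x = -24.5, so E_p = -24.5·(24.5/2373.089) ≈ -0.253.
|E_p| < 1: demand is inelastic.

-0.253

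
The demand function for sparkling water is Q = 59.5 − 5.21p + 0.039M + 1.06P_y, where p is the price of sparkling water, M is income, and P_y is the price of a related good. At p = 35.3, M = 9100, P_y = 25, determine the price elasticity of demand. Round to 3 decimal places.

-0.716

Evaluating quantity at (p, M, P_y) gives Q = 59.5 − 5.21(35.3) + 0.039(9100) + 1.06(25) = 59.5 − 183.913 + 354.9 + 26.5 = 256.987.
∂Q/∂p = −5.21, so E_p = (−5.21)·(35.3/256.987) ≈ -0.716.
|E_p| < 1: demand is inelastic.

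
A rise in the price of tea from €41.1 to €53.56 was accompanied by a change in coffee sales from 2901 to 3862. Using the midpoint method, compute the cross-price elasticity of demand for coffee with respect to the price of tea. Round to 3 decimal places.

%ΔQ_x = (3862 − 2901)/[(2901+3862)/2] = 961/3381.5 ≈ 0.2842.
%ΔP_y = (53.56 − 41.1)/[(41.1+53.56)/2] ≈ 0.2633.
E_xy = 0.2842/0.2633 ≈ 1.080.
E_xy > 0, so coffee and tea are substitutes.

1.080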